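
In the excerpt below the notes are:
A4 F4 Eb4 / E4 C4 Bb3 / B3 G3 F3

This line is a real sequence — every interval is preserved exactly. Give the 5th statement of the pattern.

With a 3-note motive the entries are A4, E4, B3, each down a 4th from the previous.
Continuing the starts: F#3 → C#3.
So cell 5 is C#3 A2 G2.

C#3 A2 G2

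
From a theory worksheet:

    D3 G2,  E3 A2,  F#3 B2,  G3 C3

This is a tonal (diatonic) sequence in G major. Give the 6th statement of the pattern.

The 2-note cells begin on D3, E3, F#3, G3 — each up a 2nd from the last.
Extending up a 2nd: A3 → B3.
Statement 6 starts on B3 and keeps the same diatonic contour: B3 E3.

B3 E3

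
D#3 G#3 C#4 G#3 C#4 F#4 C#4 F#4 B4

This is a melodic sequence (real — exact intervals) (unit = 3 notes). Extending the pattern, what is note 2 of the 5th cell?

The unit is 3 notes. Position-2 pitches of the 3 shown cells: G#3, C#4, F#4.
Carrying that up a 4th forward: B4 → E5.

E5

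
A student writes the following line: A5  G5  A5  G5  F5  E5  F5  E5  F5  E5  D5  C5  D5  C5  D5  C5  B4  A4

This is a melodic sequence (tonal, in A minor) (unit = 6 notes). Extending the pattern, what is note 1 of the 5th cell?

G4

The unit is 6 notes. Position-1 pitches of the 3 shown cells: A5, F5, D5.
Extending down a 3rd: B4 → G4.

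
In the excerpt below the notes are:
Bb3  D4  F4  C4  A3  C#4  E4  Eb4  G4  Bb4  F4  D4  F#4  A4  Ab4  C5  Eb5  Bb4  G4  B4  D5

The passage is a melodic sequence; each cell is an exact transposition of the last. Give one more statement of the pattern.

With a 7-note motive the entries are Bb3, Eb4, Ab4, each up a 4th from the previous.
Statement 4 starts on Db5 and keeps the same exact contour: Db5 F5 Ab5 Eb5 C5 E5 G5.

Db5 F5 Ab5 Eb5 C5 E5 G5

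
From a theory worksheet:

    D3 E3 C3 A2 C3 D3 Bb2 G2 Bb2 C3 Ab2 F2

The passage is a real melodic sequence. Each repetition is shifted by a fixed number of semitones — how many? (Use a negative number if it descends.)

-2

Taking 4-note groups, the heads are D3, C3, Bb2: the pattern moves down a 2nd.
D3→C3 is 48 − 50 = -2 semitones.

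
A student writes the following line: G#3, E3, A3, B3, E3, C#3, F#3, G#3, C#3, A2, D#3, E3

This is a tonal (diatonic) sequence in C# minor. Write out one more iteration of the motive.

A2 F#2 B2 C#3

Taking 4-note groups, the heads are G#3, E3, C#3: the pattern moves down a 3rd.
Statement 4 starts on A2 and keeps the same diatonic contour: A2 F#2 B2 C#3.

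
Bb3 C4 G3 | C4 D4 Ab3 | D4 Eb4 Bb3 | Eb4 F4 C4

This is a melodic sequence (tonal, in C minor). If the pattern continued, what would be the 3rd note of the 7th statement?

F4

With 3-note cells, note 3 of each statement runs G3, Ab3, Bb3, C4.
Each moves up a 2nd. Continuing: D4 → Eb4 → F4.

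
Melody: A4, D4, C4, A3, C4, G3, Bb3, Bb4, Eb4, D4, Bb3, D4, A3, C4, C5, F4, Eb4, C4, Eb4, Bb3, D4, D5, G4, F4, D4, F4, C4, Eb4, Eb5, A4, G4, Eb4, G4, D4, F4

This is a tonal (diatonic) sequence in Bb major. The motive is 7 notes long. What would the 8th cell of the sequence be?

A5 D5 C5 A4 C5 G4 Bb4

With a 7-note motive the entries are A4, Bb4, C5, D5, Eb5, each up a 2nd from the previous.
Continuing the starts: F5 → G5 → A5.
So cell 8 is A5 D5 C5 A4 C5 G4 Bb4.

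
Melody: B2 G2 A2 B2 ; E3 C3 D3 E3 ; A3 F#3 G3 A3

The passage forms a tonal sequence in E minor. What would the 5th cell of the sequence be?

G4 E4 F#4 G4

Taking 4-note groups, the heads are B2, E3, A3: the pattern moves up a 4th.
Extending up a 4th: D4 → G4.
From G4 the diatonic shape gives G4 E4 F#4 G4.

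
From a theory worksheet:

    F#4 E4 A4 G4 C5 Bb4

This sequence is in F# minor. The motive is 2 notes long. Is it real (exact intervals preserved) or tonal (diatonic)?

Each cell has the same semitone pattern (-2,) — intervals are preserved exactly.
And G4 lies outside F# minor, so the sequence is real rather than tonal.

real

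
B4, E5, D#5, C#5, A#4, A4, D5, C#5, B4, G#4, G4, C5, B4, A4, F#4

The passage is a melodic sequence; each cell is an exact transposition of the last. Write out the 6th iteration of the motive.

With a 5-note motive the entries are B4, A4, G4, each down a 2nd from the previous.
Continuing the starts: F4 → Eb4 → Db4.
Statement 6 starts on Db4 and keeps the same exact contour: Db4 Gb4 F4 Eb4 C4.

Db4 Gb4 F4 Eb4 C4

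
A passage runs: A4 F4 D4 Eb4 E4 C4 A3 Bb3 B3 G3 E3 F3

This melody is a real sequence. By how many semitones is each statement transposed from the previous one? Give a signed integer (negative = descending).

-5

Taking 4-note groups, the heads are A4, E4, B3: the pattern moves down a 4th.
A4→E4 is 64 − 69 = -5 semitones.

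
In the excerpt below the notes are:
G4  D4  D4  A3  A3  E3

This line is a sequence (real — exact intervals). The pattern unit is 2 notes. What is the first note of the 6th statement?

Unit = 2 notes; the statements start on G4, D4, A3, moving down a 4th each time.
Continuing: E3 → B2 → F#2. Statement 6 starts on F#2.

F#2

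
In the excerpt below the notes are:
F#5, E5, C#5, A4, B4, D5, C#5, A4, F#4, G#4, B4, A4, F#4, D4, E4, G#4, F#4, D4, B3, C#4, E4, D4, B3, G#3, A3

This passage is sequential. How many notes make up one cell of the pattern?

5

25 notes total. Splitting into 5 groups of 5:
F#5 E5 C#5 A4 B4 | D5 C#5 A4 F#4 G#4 | B4 A4 F#4 D4 E4 | G#4 F#4 D4 B3 C#4 | E4 D4 B3 G#3 A3
Every group is a transposition down a 3rd of the one before; no shorter unit works.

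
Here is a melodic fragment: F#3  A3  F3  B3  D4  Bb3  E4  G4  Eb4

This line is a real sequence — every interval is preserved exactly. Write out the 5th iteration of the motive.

D5 F5 Db5

The 3-note cells begin on F#3, B3, E4 — each up a 4th from the last.
Extending up a 4th: A4 → D5.
Statement 5 starts on D5 and keeps the same exact contour: D5 F5 Db5.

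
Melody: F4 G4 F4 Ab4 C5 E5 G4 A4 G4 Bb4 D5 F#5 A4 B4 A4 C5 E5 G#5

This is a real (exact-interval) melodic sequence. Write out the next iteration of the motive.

With a 6-note motive the entries are F4, G4, A4, each up a 2nd from the previous.
From B4 the exact shape gives B4 C#5 B4 D5 F#5 A#5.

B4 C#5 B4 D5 F#5 A#5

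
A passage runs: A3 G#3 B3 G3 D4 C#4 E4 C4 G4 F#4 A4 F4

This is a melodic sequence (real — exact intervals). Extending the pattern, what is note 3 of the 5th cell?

G5

With 4-note cells, note 3 of each statement runs B3, E4, A4.
Extending up a 4th: D5 → G5.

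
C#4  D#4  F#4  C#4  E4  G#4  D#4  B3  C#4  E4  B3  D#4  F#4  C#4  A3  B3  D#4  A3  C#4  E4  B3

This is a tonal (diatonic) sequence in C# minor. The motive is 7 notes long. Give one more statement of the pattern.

G#3 A3 C#4 G#3 B3 D#4 A3

The 7-note cells begin on C#4, B3, A3 — each down a 2nd from the last.
From G#3 the diatonic shape gives G#3 A3 C#4 G#3 B3 D#4 A3.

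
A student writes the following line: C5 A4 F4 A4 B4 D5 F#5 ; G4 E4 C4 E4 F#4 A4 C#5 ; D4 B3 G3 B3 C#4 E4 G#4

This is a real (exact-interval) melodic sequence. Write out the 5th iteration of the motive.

E3 C#3 A2 C#3 D#3 F#3 A#3

Unit = 7 notes; the statements start on C5, G4, D4, moving down a 4th each time.
Carrying on: A3 → E3.
From E3 the exact shape gives E3 C#3 A2 C#3 D#3 F#3 A#3.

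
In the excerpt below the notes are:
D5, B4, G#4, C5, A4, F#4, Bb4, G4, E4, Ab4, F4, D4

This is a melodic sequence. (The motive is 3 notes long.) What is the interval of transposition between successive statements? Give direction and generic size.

down a 2nd

Taking 3-note groups, the heads are D5, C5, Bb4, Ab4: the pattern moves down a 2nd.
D5 to C5 is down a 2nd.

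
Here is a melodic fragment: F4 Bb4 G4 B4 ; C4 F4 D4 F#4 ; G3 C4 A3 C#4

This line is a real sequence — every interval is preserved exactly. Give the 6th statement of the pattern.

With a 4-note motive the entries are F4, C4, G3, each down a 4th from the previous.
Continuing the starts: D3 → A2 → E2.
From E2 the exact shape gives E2 A2 F#2 A#2.

E2 A2 F#2 A#2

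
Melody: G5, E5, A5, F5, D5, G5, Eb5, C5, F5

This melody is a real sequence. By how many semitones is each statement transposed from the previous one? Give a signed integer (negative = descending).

-2

The 3-note cells begin on G5, F5, Eb5 — each down a 2nd from the last.
G5 to F5 spans -2 semitones.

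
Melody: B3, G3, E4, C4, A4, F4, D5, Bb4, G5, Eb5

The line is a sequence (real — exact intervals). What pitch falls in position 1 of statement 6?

Grouping in 2s, the 1st note of each cell is B3, E4, A4, D5, G5.
Each moves up a 4th; the next is C6.

C6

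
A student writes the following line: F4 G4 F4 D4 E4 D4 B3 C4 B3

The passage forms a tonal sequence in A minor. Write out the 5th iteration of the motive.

E3 F3 E3

With a 3-note motive the entries are F4, D4, B3, each down a 3rd from the previous.
Extending down a 3rd: G3 → E3.
So cell 5 is E3 F3 E3.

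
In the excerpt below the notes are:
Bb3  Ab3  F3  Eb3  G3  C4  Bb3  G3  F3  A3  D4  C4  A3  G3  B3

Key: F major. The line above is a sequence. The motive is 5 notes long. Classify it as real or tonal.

real

Each cell has the same semitone pattern (-2, -3, -2, 4) — intervals are preserved exactly.
And Ab3 lies outside F major, so the sequence is real rather than tonal.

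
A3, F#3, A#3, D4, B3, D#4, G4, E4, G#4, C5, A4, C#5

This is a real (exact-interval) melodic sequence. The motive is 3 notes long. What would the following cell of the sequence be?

Unit = 3 notes; the statements start on A3, D4, G4, C5, moving up a 4th each time.
So cell 5 is F5 D5 F#5.

F5 D5 F#5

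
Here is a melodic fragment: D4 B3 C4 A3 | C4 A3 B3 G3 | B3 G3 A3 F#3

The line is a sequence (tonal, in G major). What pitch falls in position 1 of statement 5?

Grouping in 4s, the 1st note of each cell is D4, C4, B3.
Extending down a 2nd: A3 → G3.

G3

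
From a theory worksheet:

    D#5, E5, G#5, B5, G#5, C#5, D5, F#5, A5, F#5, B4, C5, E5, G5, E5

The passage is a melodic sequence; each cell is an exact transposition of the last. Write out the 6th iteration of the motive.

F4 Gb4 Bb4 Db5 Bb4

With a 5-note motive the entries are D#5, C#5, B4, each down a 2nd from the previous.
Extending down a 2nd: A4 → G4 → F4.
Statement 6 starts on F4 and keeps the same exact contour: F4 Gb4 Bb4 Db5 Bb4.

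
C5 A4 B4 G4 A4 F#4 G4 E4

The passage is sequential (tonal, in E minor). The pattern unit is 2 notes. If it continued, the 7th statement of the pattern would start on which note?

D4

Unit = 2 notes; the statements start on C5, B4, A4, G4, moving down a 2nd each time.
Continuing: F#4 → E4 → D4. Statement 7 starts on D4.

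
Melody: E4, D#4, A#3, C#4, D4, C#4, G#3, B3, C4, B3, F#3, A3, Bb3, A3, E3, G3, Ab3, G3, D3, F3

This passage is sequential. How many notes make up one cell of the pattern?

4

There are 20 notes; a 4-note unit gives 5 cells:
E4 D#4 A#3 C#4 | D4 C#4 G#3 B3 | C4 B3 F#3 A3 | Bb3 A3 E3 G3 | Ab3 G3 D3 F3
Every group is a transposition down a 2nd of the one before; no shorter unit works.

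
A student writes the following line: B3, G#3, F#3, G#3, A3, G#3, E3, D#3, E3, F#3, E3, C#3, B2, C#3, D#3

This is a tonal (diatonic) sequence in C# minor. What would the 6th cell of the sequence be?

F#2 D#2 C#2 D#2 E2

The 5-note cells begin on B3, G#3, E3 — each down a 3rd from the last.
Continuing the starts: C#3 → A2 → F#2.
So cell 6 is F#2 D#2 C#2 D#2 E2.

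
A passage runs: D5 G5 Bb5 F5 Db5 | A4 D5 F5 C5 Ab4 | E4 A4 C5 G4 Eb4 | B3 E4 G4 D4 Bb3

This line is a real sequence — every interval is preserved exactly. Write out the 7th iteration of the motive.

Taking 5-note groups, the heads are D5, A4, E4, B3: the pattern moves down a 4th.
Carrying on: F#3 → C#3 → G#2.
From G#2 the exact shape gives G#2 C#3 E3 B2 G2.

G#2 C#3 E3 B2 G2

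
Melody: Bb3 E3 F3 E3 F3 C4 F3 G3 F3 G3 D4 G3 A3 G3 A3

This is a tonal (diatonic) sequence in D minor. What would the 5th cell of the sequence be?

The 5-note cells begin on Bb3, C4, D4 — each up a 2nd from the last.
Continuing the starts: E4 → F4.
From F4 the diatonic shape gives F4 Bb3 C4 Bb3 C4.

F4 Bb3 C4 Bb3 C4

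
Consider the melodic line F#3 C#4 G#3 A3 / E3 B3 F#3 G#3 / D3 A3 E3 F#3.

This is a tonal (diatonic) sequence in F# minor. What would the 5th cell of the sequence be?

B2 F#3 C#3 D3

With a 4-note motive the entries are F#3, E3, D3, each down a 2nd from the previous.
Extending down a 2nd: C#3 → B2.
From B2 the diatonic shape gives B2 F#3 C#3 D3.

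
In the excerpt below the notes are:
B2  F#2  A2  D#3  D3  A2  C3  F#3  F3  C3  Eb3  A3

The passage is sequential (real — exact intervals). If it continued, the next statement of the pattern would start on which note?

Ab3

The 4-note cells begin on B2, D3, F3 — each up a 3rd from the last.
The next head, up a 3rd from F3, is Ab3.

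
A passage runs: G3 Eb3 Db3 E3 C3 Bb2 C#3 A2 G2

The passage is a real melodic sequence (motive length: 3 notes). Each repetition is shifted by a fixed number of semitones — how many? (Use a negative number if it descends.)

The 3-note cells begin on G3, E3, C#3 — each down a 3rd from the last.
G3 to E3 spans -3 semitones.

-3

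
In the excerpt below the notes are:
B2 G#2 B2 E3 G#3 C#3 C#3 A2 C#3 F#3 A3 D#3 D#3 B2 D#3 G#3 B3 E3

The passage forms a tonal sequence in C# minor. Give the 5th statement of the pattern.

The 6-note cells begin on B2, C#3, D#3 — each up a 2nd from the last.
Extending up a 2nd: E3 → F#3.
Statement 5 starts on F#3 and keeps the same diatonic contour: F#3 D#3 F#3 B3 D#4 G#3.

F#3 D#3 F#3 B3 D#4 G#3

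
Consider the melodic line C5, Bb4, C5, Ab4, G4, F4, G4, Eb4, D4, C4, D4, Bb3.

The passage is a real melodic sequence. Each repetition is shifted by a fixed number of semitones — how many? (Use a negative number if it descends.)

-5

With a 4-note motive the entries are C5, G4, D4, each down a 4th from the previous.
C5 to G4 spans -5 semitones.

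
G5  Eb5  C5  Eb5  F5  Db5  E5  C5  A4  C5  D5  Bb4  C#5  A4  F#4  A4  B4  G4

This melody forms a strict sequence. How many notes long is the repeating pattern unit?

6

There are 18 notes; a 6-note unit gives 3 cells:
G5 Eb5 C5 Eb5 F5 Db5 | E5 C5 A4 C5 D5 Bb4 | C#5 A4 F#4 A4 B4 G4
Every group is a transposition down a 3rd of the one before; no shorter unit works.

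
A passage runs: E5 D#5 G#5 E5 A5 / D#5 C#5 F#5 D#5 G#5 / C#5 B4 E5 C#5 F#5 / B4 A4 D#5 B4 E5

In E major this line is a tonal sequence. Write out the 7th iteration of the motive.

Unit = 5 notes; the statements start on E5, D#5, C#5, B4, moving down a 2nd each time.
Carrying on: A4 → G#4 → F#4.
From F#4 the diatonic shape gives F#4 E4 A4 F#4 B4.

F#4 E4 A4 F#4 B4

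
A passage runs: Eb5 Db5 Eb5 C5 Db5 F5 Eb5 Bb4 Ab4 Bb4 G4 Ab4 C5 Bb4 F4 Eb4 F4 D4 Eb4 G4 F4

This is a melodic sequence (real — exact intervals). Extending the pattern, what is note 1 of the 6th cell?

D3

The unit is 7 notes. Position-1 pitches of the 3 shown cells: Eb5, Bb4, F4.
Carrying that down a 4th forward: C4 → G3 → D3.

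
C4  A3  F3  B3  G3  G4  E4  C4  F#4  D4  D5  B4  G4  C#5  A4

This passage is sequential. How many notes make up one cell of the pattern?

Try groups of 5 (3 cells in 15 notes):
C4 A3 F3 B3 G3 | G4 E4 C4 F#4 D4 | D5 B4 G4 C#5 A4
Each cell is the previous one up a 5th — so the unit is 5 notes.

5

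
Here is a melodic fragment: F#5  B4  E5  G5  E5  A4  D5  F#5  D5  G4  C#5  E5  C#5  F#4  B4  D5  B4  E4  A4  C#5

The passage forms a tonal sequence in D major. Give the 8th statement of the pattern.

With a 4-note motive the entries are F#5, E5, D5, C#5, B4, each down a 2nd from the previous.
Extending down a 2nd: A4 → G4 → F#4.
So cell 8 is F#4 B3 E4 G4.

F#4 B3 E4 G4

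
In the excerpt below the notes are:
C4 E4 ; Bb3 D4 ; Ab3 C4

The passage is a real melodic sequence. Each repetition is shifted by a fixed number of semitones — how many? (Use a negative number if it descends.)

-2

Taking 2-note groups, the heads are C4, Bb3, Ab3: the pattern moves down a 2nd.
C4 to Bb3 spans -2 semitones.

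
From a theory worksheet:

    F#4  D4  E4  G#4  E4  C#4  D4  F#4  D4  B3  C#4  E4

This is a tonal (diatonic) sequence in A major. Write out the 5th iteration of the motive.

With a 4-note motive the entries are F#4, E4, D4, each down a 2nd from the previous.
Continuing the starts: C#4 → B3.
Statement 5 starts on B3 and keeps the same diatonic contour: B3 G#3 A3 C#4.

B3 G#3 A3 C#4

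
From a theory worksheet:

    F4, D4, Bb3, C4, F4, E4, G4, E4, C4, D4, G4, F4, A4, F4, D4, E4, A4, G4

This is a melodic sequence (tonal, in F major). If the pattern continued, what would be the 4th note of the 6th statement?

Grouping in 6s, the 4th note of each cell is C4, D4, E4.
Each moves up a 2nd. Continuing: F4 → G4 → A4.

A4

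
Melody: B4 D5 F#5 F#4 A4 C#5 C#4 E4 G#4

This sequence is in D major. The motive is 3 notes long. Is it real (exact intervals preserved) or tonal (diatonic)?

real

Each cell has the same semitone pattern (3, 4) — intervals are preserved exactly.
And G#4 lies outside D major, so the sequence is real rather than tonal.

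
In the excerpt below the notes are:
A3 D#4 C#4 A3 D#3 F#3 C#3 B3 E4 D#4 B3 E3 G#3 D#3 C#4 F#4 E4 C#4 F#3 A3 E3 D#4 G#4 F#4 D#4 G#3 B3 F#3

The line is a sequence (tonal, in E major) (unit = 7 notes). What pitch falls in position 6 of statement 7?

With 7-note cells, note 6 of each statement runs F#3, G#3, A3, B3.
Each moves up a 2nd. Continuing: C#4 → D#4 → E4.

E4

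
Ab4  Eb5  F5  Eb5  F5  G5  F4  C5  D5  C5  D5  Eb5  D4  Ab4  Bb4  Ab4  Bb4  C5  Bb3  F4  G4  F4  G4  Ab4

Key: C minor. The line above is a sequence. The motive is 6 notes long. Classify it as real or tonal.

Every note is diatonic to C minor.
Cell 1 has +2 semitones from note 5 to 6, but cell 2 has +1 — the interval quality changes while the contour stays the same, which is the hallmark of a tonal sequence.

tonal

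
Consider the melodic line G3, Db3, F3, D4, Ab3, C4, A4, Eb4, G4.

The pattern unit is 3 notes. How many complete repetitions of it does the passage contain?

3

9 notes in groups of 3 gives 9/3 = 3 statements.
Starts: G3, D4, A4 — each up a 5th.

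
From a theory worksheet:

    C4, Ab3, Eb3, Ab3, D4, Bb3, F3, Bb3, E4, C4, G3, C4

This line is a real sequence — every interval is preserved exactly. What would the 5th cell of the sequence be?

With a 4-note motive the entries are C4, D4, E4, each up a 2nd from the previous.
Continuing the starts: F#4 → G#4.
So cell 5 is G#4 E4 B3 E4.

G#4 E4 B3 E4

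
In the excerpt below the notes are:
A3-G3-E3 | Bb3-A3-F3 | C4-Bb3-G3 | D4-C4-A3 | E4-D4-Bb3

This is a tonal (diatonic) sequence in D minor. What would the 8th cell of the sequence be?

Taking 3-note groups, the heads are A3, Bb3, C4, D4, E4: the pattern moves up a 2nd.
Continuing the starts: F4 → G4 → A4.
Statement 8 starts on A4 and keeps the same diatonic contour: A4 G4 E4.

A4 G4 E4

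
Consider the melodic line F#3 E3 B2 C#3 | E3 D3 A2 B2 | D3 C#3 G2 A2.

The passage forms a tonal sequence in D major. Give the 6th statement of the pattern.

A2 G2 D2 E2

Unit = 4 notes; the statements start on F#3, E3, D3, moving down a 2nd each time.
Carrying on: C#3 → B2 → A2.
From A2 the diatonic shape gives A2 G2 D2 E2.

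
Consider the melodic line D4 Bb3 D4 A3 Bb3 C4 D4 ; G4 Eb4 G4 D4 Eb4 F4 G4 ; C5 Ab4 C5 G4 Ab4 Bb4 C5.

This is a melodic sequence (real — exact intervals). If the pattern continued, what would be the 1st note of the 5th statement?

Grouping in 7s, the 1st note of each cell is D4, G4, C5.
Extending up a 4th: F5 → Bb5.

Bb5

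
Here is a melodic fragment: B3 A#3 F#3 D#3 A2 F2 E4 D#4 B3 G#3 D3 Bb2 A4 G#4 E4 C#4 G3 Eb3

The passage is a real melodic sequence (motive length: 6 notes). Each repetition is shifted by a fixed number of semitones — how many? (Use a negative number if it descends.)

The 6-note cells begin on B3, E4, A4 — each up a 4th from the last.
Counting half-steps from B3 to E4: 5.

5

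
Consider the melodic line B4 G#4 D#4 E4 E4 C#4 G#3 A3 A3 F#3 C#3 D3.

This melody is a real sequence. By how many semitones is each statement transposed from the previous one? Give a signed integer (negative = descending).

Unit = 4 notes; the statements start on B4, E4, A3, moving down a 5th each time.
B4 to E4 spans -7 semitones.

-7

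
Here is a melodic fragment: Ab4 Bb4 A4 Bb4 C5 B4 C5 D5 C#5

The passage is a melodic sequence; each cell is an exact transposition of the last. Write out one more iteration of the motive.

D5 E5 D#5

Taking 3-note groups, the heads are Ab4, Bb4, C5: the pattern moves up a 2nd.
Statement 4 starts on D5 and keeps the same exact contour: D5 E5 D#5.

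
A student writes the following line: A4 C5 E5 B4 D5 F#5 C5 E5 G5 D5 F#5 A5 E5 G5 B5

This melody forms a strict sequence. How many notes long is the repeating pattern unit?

3

There are 15 notes; a 3-note unit gives 5 cells:
A4 C5 E5 | B4 D5 F#5 | C5 E5 G5 | D5 F#5 A5 | E5 G5 B5
Each cell is the previous one up a 2nd — so the unit is 3 notes.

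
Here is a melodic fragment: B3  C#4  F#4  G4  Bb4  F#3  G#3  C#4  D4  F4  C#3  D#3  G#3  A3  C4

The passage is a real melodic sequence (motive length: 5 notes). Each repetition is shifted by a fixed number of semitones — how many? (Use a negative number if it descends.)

With a 5-note motive the entries are B3, F#3, C#3, each down a 4th from the previous.
B3→F#3 is 54 − 59 = -5 semitones.

-5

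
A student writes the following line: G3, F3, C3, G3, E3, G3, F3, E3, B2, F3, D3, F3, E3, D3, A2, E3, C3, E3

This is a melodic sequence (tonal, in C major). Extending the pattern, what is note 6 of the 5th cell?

The unit is 6 notes. Position-6 pitches of the 3 shown cells: G3, F3, E3.
Carrying that down a 2nd forward: D3 → C3.

C3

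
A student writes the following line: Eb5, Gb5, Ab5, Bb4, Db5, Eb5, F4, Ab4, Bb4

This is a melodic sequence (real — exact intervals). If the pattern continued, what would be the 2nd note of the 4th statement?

Grouping in 3s, the 2nd note of each cell is Gb5, Db5, Ab4.
One more down a 4th gives Eb4.

Eb4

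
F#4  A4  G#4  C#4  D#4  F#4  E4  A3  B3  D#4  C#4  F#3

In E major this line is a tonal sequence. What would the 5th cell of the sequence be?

Unit = 4 notes; the statements start on F#4, D#4, B3, moving down a 3rd each time.
Extending down a 3rd: G#3 → E3.
Statement 5 starts on E3 and keeps the same diatonic contour: E3 G#3 F#3 B2.

E3 G#3 F#3 B2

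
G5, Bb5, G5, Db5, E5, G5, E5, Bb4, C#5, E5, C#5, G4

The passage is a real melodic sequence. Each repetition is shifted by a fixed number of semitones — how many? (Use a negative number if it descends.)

-3

The 4-note cells begin on G5, E5, C#5 — each down a 3rd from the last.
G5 to E5 spans -3 semitones.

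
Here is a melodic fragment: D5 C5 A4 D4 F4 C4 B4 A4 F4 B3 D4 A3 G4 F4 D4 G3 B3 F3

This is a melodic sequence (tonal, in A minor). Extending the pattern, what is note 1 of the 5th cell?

C4

Grouping in 6s, the 1st note of each cell is D5, B4, G4.
Carrying that down a 3rd forward: E4 → C4.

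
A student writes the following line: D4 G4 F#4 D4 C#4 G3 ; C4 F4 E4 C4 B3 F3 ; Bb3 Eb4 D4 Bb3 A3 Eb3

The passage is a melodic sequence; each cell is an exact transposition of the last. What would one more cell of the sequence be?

Unit = 6 notes; the statements start on D4, C4, Bb3, moving down a 2nd each time.
So cell 4 is Ab3 Db4 C4 Ab3 G3 Db3.

Ab3 Db4 C4 Ab3 G3 Db3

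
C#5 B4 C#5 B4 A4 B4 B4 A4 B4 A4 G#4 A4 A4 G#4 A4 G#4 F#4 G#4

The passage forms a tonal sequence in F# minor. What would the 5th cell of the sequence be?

With a 6-note motive the entries are C#5, B4, A4, each down a 2nd from the previous.
Continuing the starts: G#4 → F#4.
From F#4 the diatonic shape gives F#4 E4 F#4 E4 D4 E4.

F#4 E4 F#4 E4 D4 E4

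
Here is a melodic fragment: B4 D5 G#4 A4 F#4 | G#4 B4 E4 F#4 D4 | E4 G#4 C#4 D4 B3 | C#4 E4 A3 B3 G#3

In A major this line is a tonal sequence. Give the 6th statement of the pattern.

F#3 A3 D3 E3 C#3

Unit = 5 notes; the statements start on B4, G#4, E4, C#4, moving down a 3rd each time.
Continuing the starts: A3 → F#3.
So cell 6 is F#3 A3 D3 E3 C#3.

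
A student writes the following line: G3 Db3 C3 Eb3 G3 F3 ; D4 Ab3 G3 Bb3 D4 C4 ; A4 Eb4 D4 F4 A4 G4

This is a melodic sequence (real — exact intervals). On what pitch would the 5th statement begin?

B5

Taking 6-note groups, the heads are G3, D4, A4: the pattern moves up a 5th.
Continuing: E5 → B5. Statement 5 starts on B5.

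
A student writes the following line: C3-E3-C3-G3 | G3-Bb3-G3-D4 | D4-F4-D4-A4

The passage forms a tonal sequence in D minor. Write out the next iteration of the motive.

Taking 4-note groups, the heads are C3, G3, D4: the pattern moves up a 5th.
Statement 4 starts on A4 and keeps the same diatonic contour: A4 C5 A4 E5.

A4 C5 A4 E5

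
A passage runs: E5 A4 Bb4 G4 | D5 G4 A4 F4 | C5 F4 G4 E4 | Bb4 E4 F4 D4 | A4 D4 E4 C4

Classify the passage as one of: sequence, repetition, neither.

Each 4-note cell is the previous one transposed down a 2nd.

sequence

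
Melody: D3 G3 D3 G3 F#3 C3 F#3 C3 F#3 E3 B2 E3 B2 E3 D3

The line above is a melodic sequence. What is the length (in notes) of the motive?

5

There are 15 notes; a 5-note unit gives 3 cells:
D3 G3 D3 G3 F#3 | C3 F#3 C3 F#3 E3 | B2 E3 B2 E3 D3
That's a consistent down a 2nd shift per cell, and no other grouping gives one.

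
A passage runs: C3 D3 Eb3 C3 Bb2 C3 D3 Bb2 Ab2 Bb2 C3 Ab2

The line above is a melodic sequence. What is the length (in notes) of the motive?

4

12 notes total. Splitting into 3 groups of 4:
C3 D3 Eb3 C3 | Bb2 C3 D3 Bb2 | Ab2 Bb2 C3 Ab2
That's a consistent down a 2nd shift per cell, and no other grouping gives one.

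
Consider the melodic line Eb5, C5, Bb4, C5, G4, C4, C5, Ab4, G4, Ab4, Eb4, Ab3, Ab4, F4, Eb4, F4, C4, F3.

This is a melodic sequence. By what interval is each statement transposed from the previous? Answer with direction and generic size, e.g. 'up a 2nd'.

Taking 6-note groups, the heads are Eb5, C5, Ab4: the pattern moves down a 3rd.
From Eb5 to C5: down a 3rd.

down a 3rd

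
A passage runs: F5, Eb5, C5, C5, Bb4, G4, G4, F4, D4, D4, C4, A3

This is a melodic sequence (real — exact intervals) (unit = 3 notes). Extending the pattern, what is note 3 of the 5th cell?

Grouping in 3s, the 3rd note of each cell is C5, G4, D4, A3.
Each moves down a 4th; the next is E3.

E3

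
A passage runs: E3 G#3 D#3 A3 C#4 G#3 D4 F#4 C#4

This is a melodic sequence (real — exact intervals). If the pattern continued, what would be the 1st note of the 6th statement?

Grouping in 3s, the 1st note of each cell is E3, A3, D4.
Extending up a 4th: G4 → C5 → F5.

F5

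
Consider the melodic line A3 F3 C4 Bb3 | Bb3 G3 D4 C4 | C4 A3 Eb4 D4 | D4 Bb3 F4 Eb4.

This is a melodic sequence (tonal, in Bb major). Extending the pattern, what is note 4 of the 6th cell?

The unit is 4 notes. Position-4 pitches of the 4 shown cells: Bb3, C4, D4, Eb4.
Extending up a 2nd: F4 → G4.

G4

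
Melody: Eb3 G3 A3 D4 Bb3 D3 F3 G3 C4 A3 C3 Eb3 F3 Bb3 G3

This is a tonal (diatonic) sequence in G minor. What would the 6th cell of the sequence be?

Taking 5-note groups, the heads are Eb3, D3, C3: the pattern moves down a 2nd.
Extending down a 2nd: Bb2 → A2 → G2.
Statement 6 starts on G2 and keeps the same diatonic contour: G2 Bb2 C3 F3 D3.

G2 Bb2 C3 F3 D3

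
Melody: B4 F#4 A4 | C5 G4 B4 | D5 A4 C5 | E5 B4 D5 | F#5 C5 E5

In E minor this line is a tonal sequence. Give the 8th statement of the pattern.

With a 3-note motive the entries are B4, C5, D5, E5, F#5, each up a 2nd from the previous.
Continuing the starts: G5 → A5 → B5.
Statement 8 starts on B5 and keeps the same diatonic contour: B5 F#5 A5.

B5 F#5 A5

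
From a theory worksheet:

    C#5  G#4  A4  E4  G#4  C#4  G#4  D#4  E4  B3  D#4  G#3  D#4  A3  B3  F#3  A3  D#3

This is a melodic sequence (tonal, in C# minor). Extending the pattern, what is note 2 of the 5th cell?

With 6-note cells, note 2 of each statement runs G#4, D#4, A3.
Carrying that down a 4th forward: E3 → B2.

B2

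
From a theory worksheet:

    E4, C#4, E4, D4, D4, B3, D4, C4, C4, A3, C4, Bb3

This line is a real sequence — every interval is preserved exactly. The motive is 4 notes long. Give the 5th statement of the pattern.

Ab3 F3 Ab3 Gb3

The 4-note cells begin on E4, D4, C4 — each down a 2nd from the last.
Carrying on: Bb3 → Ab3.
So cell 5 is Ab3 F3 Ab3 Gb3.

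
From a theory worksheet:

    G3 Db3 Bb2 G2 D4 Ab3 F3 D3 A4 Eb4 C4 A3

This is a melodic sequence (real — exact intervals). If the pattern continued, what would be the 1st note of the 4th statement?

The unit is 4 notes. Position-1 pitches of the 3 shown cells: G3, D4, A4.
From A4, up a 5th gives E5.

E5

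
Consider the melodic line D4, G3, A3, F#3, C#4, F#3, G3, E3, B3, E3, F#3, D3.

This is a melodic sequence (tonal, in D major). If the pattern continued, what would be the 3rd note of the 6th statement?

C#3

With 4-note cells, note 3 of each statement runs A3, G3, F#3.
Carrying that down a 2nd forward: E3 → D3 → C#3.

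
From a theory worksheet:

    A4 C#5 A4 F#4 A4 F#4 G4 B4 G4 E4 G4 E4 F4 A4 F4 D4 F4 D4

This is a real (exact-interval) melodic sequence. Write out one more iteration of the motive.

Eb4 G4 Eb4 C4 Eb4 C4

Unit = 6 notes; the statements start on A4, G4, F4, moving down a 2nd each time.
So cell 4 is Eb4 G4 Eb4 C4 Eb4 C4.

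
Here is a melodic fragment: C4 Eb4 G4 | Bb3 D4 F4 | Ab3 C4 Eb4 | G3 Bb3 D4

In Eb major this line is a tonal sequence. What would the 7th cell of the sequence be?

D3 F3 Ab3

The 3-note cells begin on C4, Bb3, Ab3, G3 — each down a 2nd from the last.
Carrying on: F3 → Eb3 → D3.
From D3 the diatonic shape gives D3 F3 Ab3.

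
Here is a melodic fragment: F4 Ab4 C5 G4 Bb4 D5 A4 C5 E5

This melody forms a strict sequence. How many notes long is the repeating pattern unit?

3

Try groups of 3 (3 cells in 9 notes):
F4 Ab4 C5 | G4 Bb4 D5 | A4 C5 E5
That's a consistent up a 2nd shift per cell, and no other grouping gives one.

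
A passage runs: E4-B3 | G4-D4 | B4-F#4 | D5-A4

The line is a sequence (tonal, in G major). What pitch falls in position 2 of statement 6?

E5

Grouping in 2s, the 2nd note of each cell is B3, D4, F#4, A4.
Extending up a 3rd: C5 → E5.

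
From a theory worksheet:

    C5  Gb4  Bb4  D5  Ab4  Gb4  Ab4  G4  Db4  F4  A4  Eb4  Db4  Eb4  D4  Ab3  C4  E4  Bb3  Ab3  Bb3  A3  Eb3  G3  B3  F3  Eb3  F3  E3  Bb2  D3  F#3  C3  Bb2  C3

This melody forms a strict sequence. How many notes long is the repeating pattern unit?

7

Try groups of 7 (5 cells in 35 notes):
C5 Gb4 Bb4 D5 Ab4 Gb4 Ab4 | G4 Db4 F4 A4 Eb4 Db4 Eb4 | D4 Ab3 C4 E4 Bb3 Ab3 Bb3 | A3 Eb3 G3 B3 F3 Eb3 F3 | E3 Bb2 D3 F#3 C3 Bb2 C3
That's a consistent down a 4th shift per cell, and no other grouping gives one.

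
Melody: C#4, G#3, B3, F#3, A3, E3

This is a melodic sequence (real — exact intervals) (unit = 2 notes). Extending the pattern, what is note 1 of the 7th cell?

Db3

With 2-note cells, note 1 of each statement runs C#4, B3, A3.
Extending down a 2nd: G3 → F3 → Eb3 → Db3.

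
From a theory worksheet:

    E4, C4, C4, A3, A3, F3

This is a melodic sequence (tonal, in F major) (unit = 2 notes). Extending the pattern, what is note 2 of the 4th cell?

Grouping in 2s, the 2nd note of each cell is C4, A3, F3.
Each moves down a 3rd; the next is D3.

D3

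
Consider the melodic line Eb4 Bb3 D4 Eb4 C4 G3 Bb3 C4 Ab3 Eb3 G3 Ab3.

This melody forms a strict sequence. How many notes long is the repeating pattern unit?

4

12 notes total. Splitting into 3 groups of 4:
Eb4 Bb3 D4 Eb4 | C4 G3 Bb3 C4 | Ab3 Eb3 G3 Ab3
Every group is a transposition down a 3rd of the one before; no shorter unit works.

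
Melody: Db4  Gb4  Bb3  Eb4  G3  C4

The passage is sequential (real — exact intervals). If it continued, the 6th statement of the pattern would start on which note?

The 2-note cells begin on Db4, Bb3, G3 — each down a 3rd from the last.
Continuing: E3 → C#3 → A#2. Statement 6 starts on A#2.

A#2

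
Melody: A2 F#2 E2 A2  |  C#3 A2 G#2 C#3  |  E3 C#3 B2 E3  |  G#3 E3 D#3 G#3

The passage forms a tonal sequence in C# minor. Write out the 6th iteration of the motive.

D#4 B3 A3 D#4

Taking 4-note groups, the heads are A2, C#3, E3, G#3: the pattern moves up a 3rd.
Extending up a 3rd: B3 → D#4.
So cell 6 is D#4 B3 A3 D#4.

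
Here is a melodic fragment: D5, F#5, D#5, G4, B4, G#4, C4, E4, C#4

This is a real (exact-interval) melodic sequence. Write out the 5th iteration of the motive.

Unit = 3 notes; the statements start on D5, G4, C4, moving down a 5th each time.
Carrying on: F3 → Bb2.
So cell 5 is Bb2 D3 B2.

Bb2 D3 B2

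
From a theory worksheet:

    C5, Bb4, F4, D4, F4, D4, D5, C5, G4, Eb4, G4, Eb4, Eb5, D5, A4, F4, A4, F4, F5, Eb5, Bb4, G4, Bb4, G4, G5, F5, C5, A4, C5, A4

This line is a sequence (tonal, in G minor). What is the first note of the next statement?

With a 6-note motive the entries are C5, D5, Eb5, F5, G5, each up a 2nd from the previous.
One more step up a 2nd gives A5.

A5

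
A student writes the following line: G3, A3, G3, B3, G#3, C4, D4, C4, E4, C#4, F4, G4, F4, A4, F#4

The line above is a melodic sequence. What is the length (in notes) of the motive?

15 notes total. Splitting into 3 groups of 5:
G3 A3 G3 B3 G#3 | C4 D4 C4 E4 C#4 | F4 G4 F4 A4 F#4
Every group is a transposition up a 4th of the one before; no shorter unit works.

5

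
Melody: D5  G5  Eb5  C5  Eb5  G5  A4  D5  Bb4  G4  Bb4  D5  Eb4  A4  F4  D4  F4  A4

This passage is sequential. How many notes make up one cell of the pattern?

There are 18 notes; a 6-note unit gives 3 cells:
D5 G5 Eb5 C5 Eb5 G5 | A4 D5 Bb4 G4 Bb4 D5 | Eb4 A4 F4 D4 F4 A4
That's a consistent down a 4th shift per cell, and no other grouping gives one.

6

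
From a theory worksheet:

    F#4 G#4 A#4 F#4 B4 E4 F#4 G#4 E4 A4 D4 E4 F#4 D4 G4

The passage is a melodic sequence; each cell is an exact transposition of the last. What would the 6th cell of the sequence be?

Ab3 Bb3 C4 Ab3 Db4

Unit = 5 notes; the statements start on F#4, E4, D4, moving down a 2nd each time.
Extending down a 2nd: C4 → Bb3 → Ab3.
Statement 6 starts on Ab3 and keeps the same exact contour: Ab3 Bb3 C4 Ab3 Db4.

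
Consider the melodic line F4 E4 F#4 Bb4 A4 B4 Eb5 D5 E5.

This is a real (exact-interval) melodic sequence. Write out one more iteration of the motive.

Taking 3-note groups, the heads are F4, Bb4, Eb5: the pattern moves up a 4th.
Statement 4 starts on Ab5 and keeps the same exact contour: Ab5 G5 A5.

Ab5 G5 A5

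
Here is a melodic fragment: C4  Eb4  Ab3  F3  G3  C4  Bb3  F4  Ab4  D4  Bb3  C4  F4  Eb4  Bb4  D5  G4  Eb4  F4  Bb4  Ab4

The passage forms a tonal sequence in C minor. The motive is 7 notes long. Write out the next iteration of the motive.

Eb5 G5 C5 Ab4 Bb4 Eb5 D5

Unit = 7 notes; the statements start on C4, F4, Bb4, moving up a 4th each time.
So cell 4 is Eb5 G5 C5 Ab4 Bb4 Eb5 D5.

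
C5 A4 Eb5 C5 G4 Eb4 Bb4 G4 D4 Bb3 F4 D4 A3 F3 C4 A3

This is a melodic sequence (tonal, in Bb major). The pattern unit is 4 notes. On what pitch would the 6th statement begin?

Unit = 4 notes; the statements start on C5, G4, D4, A3, moving down a 4th each time.
Extending the heads down a 4th: Eb3 → Bb2.

Bb2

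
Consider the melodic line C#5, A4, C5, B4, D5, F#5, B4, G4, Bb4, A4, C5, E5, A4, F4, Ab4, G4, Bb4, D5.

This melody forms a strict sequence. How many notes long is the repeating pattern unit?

There are 18 notes; a 6-note unit gives 3 cells:
C#5 A4 C5 B4 D5 F#5 | B4 G4 Bb4 A4 C5 E5 | A4 F4 Ab4 G4 Bb4 D5
Each cell is the previous one down a 2nd — so the unit is 6 notes.

6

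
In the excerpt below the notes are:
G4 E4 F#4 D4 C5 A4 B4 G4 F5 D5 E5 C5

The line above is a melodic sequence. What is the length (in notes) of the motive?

12 notes total. Splitting into 3 groups of 4:
G4 E4 F#4 D4 | C5 A4 B4 G4 | F5 D5 E5 C5
Every group is a transposition up a 4th of the one before; no shorter unit works.

4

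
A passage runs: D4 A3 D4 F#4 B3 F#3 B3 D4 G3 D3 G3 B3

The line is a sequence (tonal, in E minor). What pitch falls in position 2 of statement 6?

E2

With 4-note cells, note 2 of each statement runs A3, F#3, D3.
Extending down a 3rd: B2 → G2 → E2.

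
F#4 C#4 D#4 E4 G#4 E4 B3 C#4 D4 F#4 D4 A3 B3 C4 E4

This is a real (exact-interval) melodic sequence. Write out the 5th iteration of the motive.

Unit = 5 notes; the statements start on F#4, E4, D4, moving down a 2nd each time.
Carrying on: C4 → Bb3.
Statement 5 starts on Bb3 and keeps the same exact contour: Bb3 F3 G3 Ab3 C4.

Bb3 F3 G3 Ab3 C4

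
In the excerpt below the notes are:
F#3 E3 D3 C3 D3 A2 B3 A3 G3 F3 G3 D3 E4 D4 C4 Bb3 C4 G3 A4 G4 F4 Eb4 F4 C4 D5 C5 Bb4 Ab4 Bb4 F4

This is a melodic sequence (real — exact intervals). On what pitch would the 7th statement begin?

C6

Unit = 6 notes; the statements start on F#3, B3, E4, A4, D5, moving up a 4th each time.
Extending the heads up a 4th: G5 → C6.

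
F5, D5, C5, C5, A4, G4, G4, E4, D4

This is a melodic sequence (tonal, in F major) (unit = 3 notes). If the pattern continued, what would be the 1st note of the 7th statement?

Grouping in 3s, the 1st note of each cell is F5, C5, G4.
Carrying that down a 4th forward: D4 → A3 → E3 → Bb2.

Bb2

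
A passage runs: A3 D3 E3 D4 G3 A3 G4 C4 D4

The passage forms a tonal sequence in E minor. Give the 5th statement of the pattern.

With a 3-note motive the entries are A3, D4, G4, each up a 4th from the previous.
Continuing the starts: C5 → F#5.
Statement 5 starts on F#5 and keeps the same diatonic contour: F#5 B4 C5.

F#5 B4 C5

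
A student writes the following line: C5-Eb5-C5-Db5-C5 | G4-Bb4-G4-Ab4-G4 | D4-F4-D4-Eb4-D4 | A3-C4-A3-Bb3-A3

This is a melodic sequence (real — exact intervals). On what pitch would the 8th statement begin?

C#2

The 5-note cells begin on C5, G4, D4, A3 — each down a 4th from the last.
Extending the heads down a 4th: E3 → B2 → F#2 → C#2.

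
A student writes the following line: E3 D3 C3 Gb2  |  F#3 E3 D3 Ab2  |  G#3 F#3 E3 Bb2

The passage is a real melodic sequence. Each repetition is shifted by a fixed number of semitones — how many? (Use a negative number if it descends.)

2

With a 4-note motive the entries are E3, F#3, G#3, each up a 2nd from the previous.
Counting half-steps from E3 to F#3: 2.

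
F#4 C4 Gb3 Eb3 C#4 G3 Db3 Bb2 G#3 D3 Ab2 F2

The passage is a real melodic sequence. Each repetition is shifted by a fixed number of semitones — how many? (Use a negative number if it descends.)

The 4-note cells begin on F#4, C#4, G#3 — each down a 4th from the last.
F#4 to C#4 spans -5 semitones.

-5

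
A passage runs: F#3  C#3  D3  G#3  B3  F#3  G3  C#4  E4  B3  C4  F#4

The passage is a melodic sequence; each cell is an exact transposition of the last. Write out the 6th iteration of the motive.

G5 D5 Eb5 A5

Unit = 4 notes; the statements start on F#3, B3, E4, moving up a 4th each time.
Continuing the starts: A4 → D5 → G5.
So cell 6 is G5 D5 Eb5 A5.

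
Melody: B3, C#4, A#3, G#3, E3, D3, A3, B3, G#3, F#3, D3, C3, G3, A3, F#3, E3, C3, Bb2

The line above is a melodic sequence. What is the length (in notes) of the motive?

18 notes total. Splitting into 3 groups of 6:
B3 C#4 A#3 G#3 E3 D3 | A3 B3 G#3 F#3 D3 C3 | G3 A3 F#3 E3 C3 Bb2
Every group is a transposition down a 2nd of the one before; no shorter unit works.

6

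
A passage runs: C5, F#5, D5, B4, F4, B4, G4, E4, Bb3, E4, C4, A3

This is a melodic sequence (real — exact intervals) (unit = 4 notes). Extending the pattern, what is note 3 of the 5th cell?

Bb2

With 4-note cells, note 3 of each statement runs D5, G4, C4.
Carrying that down a 5th forward: F3 → Bb2.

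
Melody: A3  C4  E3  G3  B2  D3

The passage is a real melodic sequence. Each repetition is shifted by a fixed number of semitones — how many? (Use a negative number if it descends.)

-5

Unit = 2 notes; the statements start on A3, E3, B2, moving down a 4th each time.
Counting half-steps from A3 to E3: -5.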